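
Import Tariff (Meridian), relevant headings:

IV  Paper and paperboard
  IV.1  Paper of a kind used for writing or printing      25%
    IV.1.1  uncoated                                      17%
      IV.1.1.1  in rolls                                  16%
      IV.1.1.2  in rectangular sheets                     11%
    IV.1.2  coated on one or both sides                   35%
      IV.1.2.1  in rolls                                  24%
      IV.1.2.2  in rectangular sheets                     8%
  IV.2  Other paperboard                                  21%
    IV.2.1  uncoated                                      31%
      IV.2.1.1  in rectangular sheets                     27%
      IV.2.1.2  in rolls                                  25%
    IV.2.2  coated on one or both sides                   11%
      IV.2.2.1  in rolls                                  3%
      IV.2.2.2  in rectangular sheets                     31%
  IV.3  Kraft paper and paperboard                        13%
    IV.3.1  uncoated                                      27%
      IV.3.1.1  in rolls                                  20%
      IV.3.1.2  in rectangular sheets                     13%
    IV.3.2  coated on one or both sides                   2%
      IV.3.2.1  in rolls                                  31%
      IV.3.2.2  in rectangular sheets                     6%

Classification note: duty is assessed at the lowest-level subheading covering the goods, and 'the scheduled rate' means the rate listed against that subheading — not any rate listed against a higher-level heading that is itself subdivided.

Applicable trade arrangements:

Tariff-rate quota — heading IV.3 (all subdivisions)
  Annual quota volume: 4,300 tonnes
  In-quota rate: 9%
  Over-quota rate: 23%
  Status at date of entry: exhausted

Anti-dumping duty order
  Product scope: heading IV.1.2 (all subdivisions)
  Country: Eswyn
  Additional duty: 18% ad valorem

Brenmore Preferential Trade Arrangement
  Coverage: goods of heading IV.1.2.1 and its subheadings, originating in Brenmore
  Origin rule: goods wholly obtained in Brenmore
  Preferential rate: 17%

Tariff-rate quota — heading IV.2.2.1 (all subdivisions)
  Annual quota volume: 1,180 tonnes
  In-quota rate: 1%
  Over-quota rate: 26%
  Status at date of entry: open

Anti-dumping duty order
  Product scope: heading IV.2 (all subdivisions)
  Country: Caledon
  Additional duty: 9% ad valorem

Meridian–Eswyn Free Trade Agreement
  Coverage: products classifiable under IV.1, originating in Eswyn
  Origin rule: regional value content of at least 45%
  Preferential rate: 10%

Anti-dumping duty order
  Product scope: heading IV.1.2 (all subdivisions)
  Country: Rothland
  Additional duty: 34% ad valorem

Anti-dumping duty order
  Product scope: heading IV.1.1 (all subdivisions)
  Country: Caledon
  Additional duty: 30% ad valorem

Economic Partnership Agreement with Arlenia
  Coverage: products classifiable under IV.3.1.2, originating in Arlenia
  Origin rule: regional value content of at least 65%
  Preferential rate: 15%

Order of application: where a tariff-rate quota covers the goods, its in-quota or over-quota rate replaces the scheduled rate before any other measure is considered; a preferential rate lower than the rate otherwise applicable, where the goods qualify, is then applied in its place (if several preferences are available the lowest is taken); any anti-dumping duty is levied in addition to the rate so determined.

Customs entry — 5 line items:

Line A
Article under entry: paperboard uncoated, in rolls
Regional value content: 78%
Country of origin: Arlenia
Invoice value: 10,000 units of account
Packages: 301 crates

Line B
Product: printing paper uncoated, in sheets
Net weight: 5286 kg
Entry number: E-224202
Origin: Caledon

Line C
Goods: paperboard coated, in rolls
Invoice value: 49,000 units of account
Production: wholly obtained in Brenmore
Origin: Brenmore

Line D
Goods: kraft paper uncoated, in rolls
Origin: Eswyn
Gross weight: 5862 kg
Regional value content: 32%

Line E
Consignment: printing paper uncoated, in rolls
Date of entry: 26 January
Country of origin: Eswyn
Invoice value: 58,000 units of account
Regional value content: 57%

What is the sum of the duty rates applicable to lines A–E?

100%

Line A: paperboard → IV.2; uncoated → IV.2.1; in rolls → IV.2.1.2. Scheduled 25%. Arlenia agreement on IV.3.1.2: IV.2.1.2 not covered. → 25%.
Line B: printing paper → IV.1; uncoated → IV.1.1; in sheets → IV.1.1.2. Scheduled 11%. anti-dumping (Caledon, IV.1.1): +30%; total 11% + 30% = 41%. → 41%.
Line C: paperboard → IV.2; coated → IV.2.2; in rolls → IV.2.2.1. Scheduled 3%. quota on IV.2.2.1 open → in-quota 1%; Brenmore agreement on IV.1.2.1: IV.2.2.1 not covered. → 1%.
Line D: kraft paper → IV.3; uncoated → IV.3.1; in rolls → IV.3.1.1. Scheduled 20%. quota on IV.3 exhausted → over-quota 23%; Eswyn agreement on IV.1: IV.3.1.1 not covered. → 23%.
Line E: printing paper → IV.1; uncoated → IV.1.1; in rolls → IV.1.1.1. Scheduled 16%. Eswyn agreement on IV.1: RVC ≥ 45% → 10% available; preferential 10%. → 10%.
Sum: 25% + 41% + 1% + 23% + 10% = 100%.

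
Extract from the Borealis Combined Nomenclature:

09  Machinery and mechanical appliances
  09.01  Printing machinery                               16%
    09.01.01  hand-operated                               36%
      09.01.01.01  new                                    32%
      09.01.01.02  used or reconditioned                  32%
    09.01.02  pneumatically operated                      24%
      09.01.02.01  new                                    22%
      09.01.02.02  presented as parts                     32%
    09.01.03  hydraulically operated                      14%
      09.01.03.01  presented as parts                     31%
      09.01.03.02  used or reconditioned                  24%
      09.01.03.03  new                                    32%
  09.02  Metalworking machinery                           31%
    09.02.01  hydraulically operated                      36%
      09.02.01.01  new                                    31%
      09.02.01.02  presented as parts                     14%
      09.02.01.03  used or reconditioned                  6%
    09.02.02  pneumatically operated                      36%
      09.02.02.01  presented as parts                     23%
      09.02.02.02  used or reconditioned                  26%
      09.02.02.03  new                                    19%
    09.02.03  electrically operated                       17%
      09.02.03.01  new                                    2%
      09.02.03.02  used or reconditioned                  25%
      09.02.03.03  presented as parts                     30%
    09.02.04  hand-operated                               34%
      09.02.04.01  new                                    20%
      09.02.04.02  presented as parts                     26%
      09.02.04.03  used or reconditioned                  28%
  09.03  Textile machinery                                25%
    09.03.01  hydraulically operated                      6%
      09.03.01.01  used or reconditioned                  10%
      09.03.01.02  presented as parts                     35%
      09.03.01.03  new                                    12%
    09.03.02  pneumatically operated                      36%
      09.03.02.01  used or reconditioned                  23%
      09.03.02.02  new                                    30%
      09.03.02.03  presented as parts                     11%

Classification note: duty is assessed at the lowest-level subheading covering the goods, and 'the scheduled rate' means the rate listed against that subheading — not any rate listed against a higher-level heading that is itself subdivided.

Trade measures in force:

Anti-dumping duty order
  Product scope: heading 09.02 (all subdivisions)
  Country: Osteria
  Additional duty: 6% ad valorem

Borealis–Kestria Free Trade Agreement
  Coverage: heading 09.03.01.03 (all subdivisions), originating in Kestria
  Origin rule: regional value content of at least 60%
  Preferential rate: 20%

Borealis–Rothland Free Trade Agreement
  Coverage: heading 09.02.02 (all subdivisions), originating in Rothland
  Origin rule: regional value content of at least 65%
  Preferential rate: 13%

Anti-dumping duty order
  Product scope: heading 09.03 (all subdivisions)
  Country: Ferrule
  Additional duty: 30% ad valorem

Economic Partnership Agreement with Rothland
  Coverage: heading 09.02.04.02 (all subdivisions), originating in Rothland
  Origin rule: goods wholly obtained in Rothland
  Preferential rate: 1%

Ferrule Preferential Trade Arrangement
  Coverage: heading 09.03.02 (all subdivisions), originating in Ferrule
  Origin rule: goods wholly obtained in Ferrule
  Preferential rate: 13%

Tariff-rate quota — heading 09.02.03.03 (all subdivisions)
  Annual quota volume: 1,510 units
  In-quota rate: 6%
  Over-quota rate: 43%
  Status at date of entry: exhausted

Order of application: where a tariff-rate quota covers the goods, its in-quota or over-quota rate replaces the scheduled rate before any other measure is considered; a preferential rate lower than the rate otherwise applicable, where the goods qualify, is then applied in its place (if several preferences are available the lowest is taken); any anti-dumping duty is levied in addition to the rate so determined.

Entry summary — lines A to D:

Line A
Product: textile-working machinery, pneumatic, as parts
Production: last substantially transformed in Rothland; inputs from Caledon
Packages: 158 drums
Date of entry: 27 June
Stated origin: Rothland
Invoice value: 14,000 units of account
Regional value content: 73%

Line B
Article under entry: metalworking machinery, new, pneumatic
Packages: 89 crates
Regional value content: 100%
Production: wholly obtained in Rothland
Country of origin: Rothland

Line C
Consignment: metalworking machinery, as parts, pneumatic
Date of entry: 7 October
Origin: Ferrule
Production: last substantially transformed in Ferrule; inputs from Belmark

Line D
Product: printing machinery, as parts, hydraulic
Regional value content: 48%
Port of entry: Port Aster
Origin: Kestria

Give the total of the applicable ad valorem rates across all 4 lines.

78%

Line A: textile-working → 09.03; pneumatic → 09.03.02; as parts → 09.03.02.03. Scheduled 11%. Rothland agreement on 09.02.02: 09.03.02.03 not covered; Rothland agreement on 09.02.04.02: 09.03.02.03 not covered. → 11%.
Line B: metalworking → 09.02; pneumatic → 09.02.02; new → 09.02.02.03. Scheduled 19%. Rothland agreement on 09.02.02: RVC ≥ 65% → 13% available; Rothland agreement on 09.02.04.02: 09.02.02.03 not covered; preferential 13%. → 13%.
Line C: metalworking → 09.02; pneumatic → 09.02.02; as parts → 09.02.02.01. Scheduled 23%. Ferrule agreement on 09.03.02: 09.02.02.01 not covered. → 23%.
Line D: printing → 09.01; hydraulic → 09.01.03; as parts → 09.01.03.01. Scheduled 31%. Kestria agreement on 09.03.01.03: 09.01.03.01 not covered. → 31%.
Sum: 11% + 13% + 23% + 31% = 78%.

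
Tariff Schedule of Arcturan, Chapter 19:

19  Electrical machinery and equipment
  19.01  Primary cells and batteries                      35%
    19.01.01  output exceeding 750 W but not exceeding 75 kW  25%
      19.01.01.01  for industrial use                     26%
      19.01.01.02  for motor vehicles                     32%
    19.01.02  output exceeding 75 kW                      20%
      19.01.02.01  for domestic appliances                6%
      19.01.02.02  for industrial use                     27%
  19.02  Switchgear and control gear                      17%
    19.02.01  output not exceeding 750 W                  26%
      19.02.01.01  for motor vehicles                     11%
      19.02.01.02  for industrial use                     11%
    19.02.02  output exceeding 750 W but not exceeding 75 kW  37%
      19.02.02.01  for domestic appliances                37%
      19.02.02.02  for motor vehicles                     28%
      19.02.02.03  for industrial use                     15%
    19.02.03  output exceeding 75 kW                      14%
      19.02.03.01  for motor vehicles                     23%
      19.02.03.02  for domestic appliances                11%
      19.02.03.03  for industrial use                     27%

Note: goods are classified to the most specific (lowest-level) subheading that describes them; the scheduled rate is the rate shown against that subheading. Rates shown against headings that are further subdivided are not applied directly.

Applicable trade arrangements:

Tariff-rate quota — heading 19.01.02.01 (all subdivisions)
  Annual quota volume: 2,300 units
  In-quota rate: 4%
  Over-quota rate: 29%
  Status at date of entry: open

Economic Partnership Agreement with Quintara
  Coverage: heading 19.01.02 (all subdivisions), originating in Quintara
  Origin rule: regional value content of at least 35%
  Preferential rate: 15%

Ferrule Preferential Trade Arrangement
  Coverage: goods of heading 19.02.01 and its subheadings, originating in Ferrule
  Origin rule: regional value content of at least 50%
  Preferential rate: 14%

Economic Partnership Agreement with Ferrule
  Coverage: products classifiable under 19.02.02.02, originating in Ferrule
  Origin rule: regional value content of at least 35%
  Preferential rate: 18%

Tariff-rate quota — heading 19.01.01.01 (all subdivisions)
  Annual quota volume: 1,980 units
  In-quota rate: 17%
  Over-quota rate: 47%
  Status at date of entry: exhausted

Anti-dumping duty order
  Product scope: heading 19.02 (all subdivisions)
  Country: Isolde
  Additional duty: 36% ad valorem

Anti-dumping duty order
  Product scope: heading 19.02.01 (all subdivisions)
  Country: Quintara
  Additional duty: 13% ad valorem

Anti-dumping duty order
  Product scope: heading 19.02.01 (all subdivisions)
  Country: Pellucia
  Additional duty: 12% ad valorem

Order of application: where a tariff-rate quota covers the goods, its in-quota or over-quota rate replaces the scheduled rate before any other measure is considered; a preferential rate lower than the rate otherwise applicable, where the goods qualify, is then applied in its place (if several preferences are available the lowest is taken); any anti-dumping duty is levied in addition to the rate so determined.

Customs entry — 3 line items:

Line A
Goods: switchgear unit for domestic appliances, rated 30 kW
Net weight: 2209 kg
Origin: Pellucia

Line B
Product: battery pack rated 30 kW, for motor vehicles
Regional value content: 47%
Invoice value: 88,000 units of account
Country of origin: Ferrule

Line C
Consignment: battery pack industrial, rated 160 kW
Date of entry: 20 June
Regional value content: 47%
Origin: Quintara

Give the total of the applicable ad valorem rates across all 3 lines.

Line A: switchgear unit → 19.02; rated 30 kW → 19.02.02; for domestic appliances → 19.02.02.01. Scheduled 37%. No special measure applies. → 37%.
Line B: battery pack → 19.01; rated 30 kW → 19.01.01; for motor vehicles → 19.01.01.02. Scheduled 32%. Ferrule agreement on 19.02.01: 19.01.01.02 not covered; Ferrule agreement on 19.02.02.02: 19.01.01.02 not covered. → 32%.
Line C: battery pack → 19.01; rated 160 kW → 19.01.02; industrial → 19.01.02.02. Scheduled 27%. Quintara agreement on 19.01.02: RVC ≥ 35% → 15% available; preferential 15%. → 15%.
Sum: 37% + 32% + 15% = 84%.

84%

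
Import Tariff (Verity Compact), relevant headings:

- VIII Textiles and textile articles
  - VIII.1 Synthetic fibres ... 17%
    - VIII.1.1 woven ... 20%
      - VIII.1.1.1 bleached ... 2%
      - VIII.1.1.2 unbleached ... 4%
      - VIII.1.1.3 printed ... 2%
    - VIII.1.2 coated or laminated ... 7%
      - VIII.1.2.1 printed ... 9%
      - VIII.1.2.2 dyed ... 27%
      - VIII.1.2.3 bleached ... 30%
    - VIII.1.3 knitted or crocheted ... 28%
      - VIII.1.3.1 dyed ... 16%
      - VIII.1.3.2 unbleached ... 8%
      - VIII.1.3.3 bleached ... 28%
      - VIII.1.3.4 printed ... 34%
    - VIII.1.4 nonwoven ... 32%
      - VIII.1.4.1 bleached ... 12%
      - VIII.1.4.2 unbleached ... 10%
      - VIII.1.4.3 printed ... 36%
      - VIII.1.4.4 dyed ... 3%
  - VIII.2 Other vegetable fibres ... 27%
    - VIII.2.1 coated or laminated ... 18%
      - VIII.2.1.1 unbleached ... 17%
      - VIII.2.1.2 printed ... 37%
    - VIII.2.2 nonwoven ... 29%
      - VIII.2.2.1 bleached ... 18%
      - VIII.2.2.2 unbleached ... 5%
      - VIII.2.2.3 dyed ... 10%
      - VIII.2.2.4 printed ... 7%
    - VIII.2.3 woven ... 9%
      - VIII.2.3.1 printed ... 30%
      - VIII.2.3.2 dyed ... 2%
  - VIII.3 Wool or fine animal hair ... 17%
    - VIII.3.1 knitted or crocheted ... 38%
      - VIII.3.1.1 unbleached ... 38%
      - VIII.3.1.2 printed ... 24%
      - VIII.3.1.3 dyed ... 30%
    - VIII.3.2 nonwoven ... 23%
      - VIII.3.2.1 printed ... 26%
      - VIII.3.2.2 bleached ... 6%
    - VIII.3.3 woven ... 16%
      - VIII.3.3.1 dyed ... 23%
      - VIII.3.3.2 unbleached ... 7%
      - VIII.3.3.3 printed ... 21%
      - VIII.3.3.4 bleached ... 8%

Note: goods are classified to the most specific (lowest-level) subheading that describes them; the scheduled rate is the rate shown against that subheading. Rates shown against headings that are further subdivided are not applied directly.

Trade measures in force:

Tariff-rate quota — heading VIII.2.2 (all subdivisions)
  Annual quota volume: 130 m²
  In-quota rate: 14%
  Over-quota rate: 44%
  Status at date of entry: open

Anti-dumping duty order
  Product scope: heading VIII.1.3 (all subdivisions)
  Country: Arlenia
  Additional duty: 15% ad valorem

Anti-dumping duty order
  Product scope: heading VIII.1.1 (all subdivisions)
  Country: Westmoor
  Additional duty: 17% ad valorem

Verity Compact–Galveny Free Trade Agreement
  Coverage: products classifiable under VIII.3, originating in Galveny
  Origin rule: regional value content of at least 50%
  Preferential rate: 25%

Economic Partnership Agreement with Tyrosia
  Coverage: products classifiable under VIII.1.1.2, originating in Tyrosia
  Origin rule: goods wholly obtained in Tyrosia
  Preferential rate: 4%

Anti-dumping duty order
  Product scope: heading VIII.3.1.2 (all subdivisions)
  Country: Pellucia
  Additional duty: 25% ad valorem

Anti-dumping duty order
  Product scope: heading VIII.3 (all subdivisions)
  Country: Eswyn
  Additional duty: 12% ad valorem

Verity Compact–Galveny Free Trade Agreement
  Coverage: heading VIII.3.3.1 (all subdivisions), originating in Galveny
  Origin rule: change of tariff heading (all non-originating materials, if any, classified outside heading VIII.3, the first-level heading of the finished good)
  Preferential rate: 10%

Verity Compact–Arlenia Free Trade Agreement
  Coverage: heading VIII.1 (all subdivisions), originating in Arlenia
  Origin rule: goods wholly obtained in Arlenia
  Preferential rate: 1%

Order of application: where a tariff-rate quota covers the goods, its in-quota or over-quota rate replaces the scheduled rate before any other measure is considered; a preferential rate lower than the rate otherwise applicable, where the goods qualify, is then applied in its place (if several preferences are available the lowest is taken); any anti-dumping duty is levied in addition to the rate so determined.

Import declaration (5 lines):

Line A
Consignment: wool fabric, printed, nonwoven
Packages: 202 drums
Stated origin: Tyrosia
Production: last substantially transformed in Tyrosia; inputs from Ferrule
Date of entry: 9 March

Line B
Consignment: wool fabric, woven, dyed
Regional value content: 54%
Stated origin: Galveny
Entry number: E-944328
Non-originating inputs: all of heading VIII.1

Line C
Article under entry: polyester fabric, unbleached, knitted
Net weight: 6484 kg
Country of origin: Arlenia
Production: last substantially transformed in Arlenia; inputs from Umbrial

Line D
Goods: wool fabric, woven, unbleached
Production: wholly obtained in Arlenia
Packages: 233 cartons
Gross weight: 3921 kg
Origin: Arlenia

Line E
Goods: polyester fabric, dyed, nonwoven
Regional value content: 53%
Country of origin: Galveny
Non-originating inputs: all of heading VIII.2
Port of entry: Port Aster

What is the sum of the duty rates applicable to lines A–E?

Line A: wool → VIII.3; nonwoven → VIII.3.2; printed → VIII.3.2.1. Scheduled 26%. Tyrosia agreement on VIII.1.1.2: VIII.3.2.1 not covered. → 26%.
Line B: wool → VIII.3; woven → VIII.3.3; dyed → VIII.3.3.1. Scheduled 23%. Galveny agreement on VIII.3: RVC ≥ 50% → 25% available; Galveny agreement on VIII.3.3.1: CTH met → 10% available; preferential 10%. → 10%.
Line C: polyester → VIII.1; knitted → VIII.1.3; unbleached → VIII.1.3.2. Scheduled 8%. Arlenia agreement on VIII.1: not wholly obtained; anti-dumping (Arlenia, VIII.1.3): +15%; total 8% + 15% = 23%. → 23%.
Line D: wool → VIII.3; woven → VIII.3.3; unbleached → VIII.3.3.2. Scheduled 7%. Arlenia agreement on VIII.1: VIII.3.3.2 not covered. → 7%.
Line E: polyester → VIII.1; nonwoven → VIII.1.4; dyed → VIII.1.4.4. Scheduled 3%. Galveny agreement on VIII.3: VIII.1.4.4 not covered; Galveny agreement on VIII.3.3.1: VIII.1.4.4 not covered. → 3%.
Sum: 26% + 10% + 23% + 7% + 3% = 69%.

69%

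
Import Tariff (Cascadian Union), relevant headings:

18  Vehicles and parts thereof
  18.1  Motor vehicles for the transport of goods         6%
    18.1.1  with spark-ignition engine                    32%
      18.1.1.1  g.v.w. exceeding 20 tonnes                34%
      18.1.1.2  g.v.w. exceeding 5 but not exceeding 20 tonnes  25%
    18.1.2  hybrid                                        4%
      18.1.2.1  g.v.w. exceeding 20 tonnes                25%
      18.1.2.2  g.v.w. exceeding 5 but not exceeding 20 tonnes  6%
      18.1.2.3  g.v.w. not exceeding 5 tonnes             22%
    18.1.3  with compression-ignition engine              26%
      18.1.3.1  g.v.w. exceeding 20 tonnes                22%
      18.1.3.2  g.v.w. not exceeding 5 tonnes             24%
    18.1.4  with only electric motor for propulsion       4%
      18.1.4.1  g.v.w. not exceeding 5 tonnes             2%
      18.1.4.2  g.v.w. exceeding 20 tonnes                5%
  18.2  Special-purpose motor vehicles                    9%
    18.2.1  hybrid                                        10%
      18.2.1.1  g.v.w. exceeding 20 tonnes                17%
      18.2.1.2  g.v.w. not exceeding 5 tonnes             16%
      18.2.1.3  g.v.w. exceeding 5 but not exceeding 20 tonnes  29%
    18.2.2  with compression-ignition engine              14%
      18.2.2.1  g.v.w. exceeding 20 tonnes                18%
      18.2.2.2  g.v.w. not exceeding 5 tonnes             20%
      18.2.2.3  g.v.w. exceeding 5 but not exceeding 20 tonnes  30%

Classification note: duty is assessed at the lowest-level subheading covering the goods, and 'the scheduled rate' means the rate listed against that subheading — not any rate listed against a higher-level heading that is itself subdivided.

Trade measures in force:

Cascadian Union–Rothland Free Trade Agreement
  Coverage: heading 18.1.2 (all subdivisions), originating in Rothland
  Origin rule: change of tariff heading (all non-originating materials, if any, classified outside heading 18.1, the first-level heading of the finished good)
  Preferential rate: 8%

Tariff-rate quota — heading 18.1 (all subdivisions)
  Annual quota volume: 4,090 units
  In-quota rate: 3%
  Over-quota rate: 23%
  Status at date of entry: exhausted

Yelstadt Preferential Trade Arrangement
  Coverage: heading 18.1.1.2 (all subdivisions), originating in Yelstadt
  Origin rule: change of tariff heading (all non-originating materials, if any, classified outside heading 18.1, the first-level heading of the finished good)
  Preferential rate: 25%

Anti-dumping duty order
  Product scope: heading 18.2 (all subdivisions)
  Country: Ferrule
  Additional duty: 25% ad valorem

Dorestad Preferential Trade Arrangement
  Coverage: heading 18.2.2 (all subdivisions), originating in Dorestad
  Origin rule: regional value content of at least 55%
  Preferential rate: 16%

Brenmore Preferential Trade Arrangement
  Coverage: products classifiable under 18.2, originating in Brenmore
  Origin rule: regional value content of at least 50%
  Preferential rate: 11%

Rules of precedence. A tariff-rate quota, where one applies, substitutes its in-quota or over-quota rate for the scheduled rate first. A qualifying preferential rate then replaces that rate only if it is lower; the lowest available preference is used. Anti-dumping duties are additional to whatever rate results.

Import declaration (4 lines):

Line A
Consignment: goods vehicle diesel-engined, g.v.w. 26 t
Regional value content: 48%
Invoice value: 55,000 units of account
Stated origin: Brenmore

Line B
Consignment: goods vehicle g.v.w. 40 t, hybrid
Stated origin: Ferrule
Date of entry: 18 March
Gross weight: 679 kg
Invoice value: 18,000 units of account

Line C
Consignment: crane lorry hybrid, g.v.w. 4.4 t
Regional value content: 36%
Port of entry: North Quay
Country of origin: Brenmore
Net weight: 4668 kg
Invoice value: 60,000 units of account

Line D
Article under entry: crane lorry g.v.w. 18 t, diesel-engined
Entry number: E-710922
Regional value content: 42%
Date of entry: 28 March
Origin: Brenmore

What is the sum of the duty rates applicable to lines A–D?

92%

Line A: goods vehicle → 18.1; diesel-engined → 18.1.3; g.v.w. 26 t → 18.1.3.1. Scheduled 22%. quota on 18.1 exhausted → over-quota 23%; Brenmore agreement on 18.2: 18.1.3.1 not covered. → 23%.
Line B: goods vehicle → 18.1; hybrid → 18.1.2; g.v.w. 40 t → 18.1.2.1. Scheduled 25%. quota on 18.1 exhausted → over-quota 23%. → 23%.
Line C: crane lorry → 18.2; hybrid → 18.2.1; g.v.w. 4.4 t → 18.2.1.2. Scheduled 16%. Brenmore agreement on 18.2: RVC < 50%. → 16%.
Line D: crane lorry → 18.2; diesel-engined → 18.2.2; g.v.w. 18 t → 18.2.2.3. Scheduled 30%. Brenmore agreement on 18.2: RVC < 50%. → 30%.
Sum: 23% + 23% + 16% + 30% = 92%.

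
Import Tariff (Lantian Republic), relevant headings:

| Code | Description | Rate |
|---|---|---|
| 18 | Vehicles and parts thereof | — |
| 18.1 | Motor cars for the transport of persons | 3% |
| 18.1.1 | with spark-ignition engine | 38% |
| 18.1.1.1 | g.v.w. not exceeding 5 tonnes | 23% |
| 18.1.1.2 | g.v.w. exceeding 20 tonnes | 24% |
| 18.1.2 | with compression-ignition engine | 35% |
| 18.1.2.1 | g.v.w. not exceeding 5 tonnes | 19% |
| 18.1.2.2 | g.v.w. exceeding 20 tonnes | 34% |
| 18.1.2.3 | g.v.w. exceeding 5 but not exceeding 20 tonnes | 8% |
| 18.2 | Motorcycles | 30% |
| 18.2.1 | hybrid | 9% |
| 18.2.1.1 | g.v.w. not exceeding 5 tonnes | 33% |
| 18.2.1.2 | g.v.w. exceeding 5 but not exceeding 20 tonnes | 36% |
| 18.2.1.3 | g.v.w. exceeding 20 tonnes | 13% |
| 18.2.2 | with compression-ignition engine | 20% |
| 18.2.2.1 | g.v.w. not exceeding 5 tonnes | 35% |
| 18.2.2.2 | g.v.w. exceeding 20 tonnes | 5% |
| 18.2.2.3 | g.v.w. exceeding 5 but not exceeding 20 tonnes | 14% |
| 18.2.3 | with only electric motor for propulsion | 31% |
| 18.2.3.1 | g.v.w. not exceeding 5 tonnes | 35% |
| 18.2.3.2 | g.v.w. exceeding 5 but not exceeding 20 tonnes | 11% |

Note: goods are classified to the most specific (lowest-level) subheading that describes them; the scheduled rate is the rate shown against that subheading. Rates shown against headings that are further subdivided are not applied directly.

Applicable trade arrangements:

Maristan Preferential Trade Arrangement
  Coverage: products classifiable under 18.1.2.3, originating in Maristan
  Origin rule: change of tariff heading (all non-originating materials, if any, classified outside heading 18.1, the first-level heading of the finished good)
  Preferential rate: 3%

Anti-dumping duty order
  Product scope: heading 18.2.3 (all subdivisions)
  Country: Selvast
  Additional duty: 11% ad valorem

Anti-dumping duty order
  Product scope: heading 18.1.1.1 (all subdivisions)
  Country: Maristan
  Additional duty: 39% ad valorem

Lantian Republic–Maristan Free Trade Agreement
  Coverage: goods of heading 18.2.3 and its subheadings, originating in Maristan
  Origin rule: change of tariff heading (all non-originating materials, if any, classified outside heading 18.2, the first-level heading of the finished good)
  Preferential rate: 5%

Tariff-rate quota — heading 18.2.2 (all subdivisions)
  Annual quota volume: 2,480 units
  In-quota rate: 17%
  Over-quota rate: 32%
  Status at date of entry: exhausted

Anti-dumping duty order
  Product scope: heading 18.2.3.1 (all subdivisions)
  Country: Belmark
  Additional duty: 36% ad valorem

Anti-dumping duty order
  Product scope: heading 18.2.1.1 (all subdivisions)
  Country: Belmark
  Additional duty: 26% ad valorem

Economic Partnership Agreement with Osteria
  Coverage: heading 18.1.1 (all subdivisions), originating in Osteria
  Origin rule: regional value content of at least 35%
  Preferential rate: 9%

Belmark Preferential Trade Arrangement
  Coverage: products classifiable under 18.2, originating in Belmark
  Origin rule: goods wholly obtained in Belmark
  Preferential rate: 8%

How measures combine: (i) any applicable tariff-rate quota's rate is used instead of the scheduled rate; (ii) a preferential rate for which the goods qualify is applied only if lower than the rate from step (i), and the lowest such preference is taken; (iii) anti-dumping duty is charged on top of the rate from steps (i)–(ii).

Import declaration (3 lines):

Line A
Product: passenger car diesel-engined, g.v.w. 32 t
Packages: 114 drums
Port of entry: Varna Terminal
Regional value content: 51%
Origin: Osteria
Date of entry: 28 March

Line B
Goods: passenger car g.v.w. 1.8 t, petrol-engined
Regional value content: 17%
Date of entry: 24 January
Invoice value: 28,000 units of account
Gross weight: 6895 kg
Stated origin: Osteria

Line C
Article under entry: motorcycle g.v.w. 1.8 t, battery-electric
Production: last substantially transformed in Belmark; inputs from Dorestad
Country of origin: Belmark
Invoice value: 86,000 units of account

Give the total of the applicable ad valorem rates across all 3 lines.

128%

Line A: passenger car → 18.1; diesel-engined → 18.1.2; g.v.w. 32 t → 18.1.2.2. Scheduled 34%. Osteria agreement on 18.1.1: 18.1.2.2 not covered. → 34%.
Line B: passenger car → 18.1; petrol-engined → 18.1.1; g.v.w. 1.8 t → 18.1.1.1. Scheduled 23%. Osteria agreement on 18.1.1: RVC < 35%. → 23%.
Line C: motorcycle → 18.2; battery-electric → 18.2.3; g.v.w. 1.8 t → 18.2.3.1. Scheduled 35%. Belmark agreement on 18.2: not wholly obtained; anti-dumping (Belmark, 18.2.3.1): +36%; total 35% + 36% = 71%. → 71%.
Sum: 34% + 23% + 71% = 128%.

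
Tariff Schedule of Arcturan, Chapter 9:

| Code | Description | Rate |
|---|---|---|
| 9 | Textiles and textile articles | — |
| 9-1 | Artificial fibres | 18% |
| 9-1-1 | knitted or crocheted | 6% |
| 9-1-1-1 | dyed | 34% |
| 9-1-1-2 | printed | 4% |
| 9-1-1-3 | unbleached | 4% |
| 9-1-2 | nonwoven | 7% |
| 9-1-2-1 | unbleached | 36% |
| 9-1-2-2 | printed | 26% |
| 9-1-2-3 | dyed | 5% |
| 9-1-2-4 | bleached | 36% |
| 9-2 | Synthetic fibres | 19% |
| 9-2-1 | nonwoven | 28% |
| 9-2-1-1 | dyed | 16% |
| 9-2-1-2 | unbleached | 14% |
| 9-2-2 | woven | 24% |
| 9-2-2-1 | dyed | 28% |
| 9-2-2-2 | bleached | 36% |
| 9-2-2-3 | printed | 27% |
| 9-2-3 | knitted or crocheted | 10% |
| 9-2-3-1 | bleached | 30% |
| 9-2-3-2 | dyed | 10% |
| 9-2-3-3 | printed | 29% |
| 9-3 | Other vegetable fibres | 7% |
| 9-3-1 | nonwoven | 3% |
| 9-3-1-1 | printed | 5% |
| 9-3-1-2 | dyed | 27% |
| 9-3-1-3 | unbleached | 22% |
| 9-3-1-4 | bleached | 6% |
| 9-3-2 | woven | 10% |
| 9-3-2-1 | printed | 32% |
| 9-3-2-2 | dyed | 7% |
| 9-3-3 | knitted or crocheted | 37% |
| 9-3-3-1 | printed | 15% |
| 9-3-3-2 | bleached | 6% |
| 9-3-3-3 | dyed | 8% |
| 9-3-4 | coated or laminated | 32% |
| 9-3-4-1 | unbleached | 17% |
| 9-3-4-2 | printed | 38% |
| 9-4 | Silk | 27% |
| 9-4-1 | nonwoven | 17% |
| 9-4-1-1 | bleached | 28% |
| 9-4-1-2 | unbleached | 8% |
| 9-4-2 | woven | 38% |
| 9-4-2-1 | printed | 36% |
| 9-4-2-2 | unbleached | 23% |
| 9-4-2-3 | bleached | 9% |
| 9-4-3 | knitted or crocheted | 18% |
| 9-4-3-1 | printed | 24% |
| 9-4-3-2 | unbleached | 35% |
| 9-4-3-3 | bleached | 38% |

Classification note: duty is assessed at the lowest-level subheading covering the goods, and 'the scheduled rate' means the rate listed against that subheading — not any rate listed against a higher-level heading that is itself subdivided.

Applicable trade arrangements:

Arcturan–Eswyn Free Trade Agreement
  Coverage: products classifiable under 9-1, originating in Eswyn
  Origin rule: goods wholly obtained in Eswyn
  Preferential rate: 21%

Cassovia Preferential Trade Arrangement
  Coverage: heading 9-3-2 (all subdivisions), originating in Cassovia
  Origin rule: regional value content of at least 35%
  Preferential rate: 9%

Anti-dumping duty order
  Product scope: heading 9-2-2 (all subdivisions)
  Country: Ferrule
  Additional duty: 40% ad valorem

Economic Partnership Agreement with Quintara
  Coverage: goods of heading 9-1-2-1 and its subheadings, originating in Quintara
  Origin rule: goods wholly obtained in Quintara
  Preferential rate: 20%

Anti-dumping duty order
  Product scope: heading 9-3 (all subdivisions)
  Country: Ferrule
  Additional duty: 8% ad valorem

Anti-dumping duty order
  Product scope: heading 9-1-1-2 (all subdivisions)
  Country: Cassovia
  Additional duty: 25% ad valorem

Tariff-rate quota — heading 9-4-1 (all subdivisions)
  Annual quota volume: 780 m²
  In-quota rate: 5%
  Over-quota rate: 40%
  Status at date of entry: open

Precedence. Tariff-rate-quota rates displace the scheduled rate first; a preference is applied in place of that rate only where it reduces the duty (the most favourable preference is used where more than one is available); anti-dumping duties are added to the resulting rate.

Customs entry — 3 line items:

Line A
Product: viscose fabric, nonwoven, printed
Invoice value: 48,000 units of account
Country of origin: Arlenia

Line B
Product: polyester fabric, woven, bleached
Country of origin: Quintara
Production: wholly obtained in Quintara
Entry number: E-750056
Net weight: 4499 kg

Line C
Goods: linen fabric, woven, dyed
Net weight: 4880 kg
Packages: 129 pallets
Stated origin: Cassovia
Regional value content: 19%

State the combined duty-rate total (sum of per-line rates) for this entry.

69%

Line A: viscose → 9-1; nonwoven → 9-1-2; printed → 9-1-2-2. Scheduled 26%. No special measure applies. → 26%.
Line B: polyester → 9-2; woven → 9-2-2; bleached → 9-2-2-2. Scheduled 36%. Quintara agreement on 9-1-2-1: 9-2-2-2 not covered. → 36%.
Line C: linen → 9-3; woven → 9-3-2; dyed → 9-3-2-2. Scheduled 7%. Cassovia agreement on 9-3-2: RVC < 35%. → 7%.
Sum: 26% + 36% + 7% = 69%.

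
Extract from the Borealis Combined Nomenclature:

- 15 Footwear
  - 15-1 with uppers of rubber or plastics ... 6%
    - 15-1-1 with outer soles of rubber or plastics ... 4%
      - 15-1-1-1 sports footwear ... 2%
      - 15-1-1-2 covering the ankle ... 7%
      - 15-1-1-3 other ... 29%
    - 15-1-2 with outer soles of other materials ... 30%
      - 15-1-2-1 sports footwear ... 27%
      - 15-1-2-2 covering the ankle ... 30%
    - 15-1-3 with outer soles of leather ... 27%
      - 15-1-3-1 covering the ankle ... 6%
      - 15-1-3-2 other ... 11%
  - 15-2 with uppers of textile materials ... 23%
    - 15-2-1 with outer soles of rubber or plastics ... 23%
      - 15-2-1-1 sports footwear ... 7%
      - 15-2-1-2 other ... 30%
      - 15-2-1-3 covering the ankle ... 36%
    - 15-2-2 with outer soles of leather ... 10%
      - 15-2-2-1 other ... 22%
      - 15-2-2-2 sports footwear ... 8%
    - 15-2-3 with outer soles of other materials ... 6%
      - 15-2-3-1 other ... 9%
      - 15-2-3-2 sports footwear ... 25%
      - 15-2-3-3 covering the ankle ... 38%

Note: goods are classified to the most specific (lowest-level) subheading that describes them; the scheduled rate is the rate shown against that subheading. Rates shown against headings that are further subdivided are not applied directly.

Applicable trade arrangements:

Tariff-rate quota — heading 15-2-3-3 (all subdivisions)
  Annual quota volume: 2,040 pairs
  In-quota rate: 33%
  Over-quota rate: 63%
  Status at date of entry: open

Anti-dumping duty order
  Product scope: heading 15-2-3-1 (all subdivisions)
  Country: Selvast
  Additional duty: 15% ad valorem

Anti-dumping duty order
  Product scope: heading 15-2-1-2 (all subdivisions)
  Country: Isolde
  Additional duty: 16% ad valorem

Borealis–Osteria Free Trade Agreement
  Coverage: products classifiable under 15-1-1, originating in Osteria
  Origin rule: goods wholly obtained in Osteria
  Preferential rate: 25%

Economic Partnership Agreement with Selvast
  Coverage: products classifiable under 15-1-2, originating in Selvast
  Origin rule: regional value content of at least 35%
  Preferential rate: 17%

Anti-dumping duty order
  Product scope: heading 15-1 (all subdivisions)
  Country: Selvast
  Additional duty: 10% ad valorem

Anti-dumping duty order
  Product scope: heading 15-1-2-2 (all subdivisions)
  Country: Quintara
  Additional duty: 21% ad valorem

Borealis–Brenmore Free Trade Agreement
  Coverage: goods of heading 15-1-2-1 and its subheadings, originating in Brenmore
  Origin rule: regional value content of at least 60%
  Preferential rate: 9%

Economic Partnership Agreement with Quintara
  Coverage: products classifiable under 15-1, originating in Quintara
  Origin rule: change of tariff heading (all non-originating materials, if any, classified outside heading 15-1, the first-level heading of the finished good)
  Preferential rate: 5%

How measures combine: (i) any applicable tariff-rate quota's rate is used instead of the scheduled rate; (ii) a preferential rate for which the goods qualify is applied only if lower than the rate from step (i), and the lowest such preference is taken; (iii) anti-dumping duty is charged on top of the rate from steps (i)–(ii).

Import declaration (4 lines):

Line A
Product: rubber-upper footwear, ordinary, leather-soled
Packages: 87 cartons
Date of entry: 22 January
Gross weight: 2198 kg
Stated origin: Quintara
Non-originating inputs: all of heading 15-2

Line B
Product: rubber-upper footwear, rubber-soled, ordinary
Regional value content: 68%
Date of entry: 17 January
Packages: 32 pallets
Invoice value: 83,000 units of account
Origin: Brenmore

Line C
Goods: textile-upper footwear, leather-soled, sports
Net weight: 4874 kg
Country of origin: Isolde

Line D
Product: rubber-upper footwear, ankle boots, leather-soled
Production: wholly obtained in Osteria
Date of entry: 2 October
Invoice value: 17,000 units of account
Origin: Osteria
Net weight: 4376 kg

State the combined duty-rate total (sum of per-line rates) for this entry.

Line A: rubber-upper → 15-1; leather-soled → 15-1-3; ordinary → 15-1-3-2. Scheduled 11%. Quintara agreement on 15-1: CTH met → 5% available; preferential 5%. → 5%.
Line B: rubber-upper → 15-1; rubber-soled → 15-1-1; ordinary → 15-1-1-3. Scheduled 29%. Brenmore agreement on 15-1-2-1: 15-1-1-3 not covered. → 29%.
Line C: textile-upper → 15-2; leather-soled → 15-2-2; sports → 15-2-2-2. Scheduled 8%. No special measure applies. → 8%.
Line D: rubber-upper → 15-1; leather-soled → 15-1-3; ankle boots → 15-1-3-1. Scheduled 6%. Osteria agreement on 15-1-1: 15-1-3-1 not covered. → 6%.
Sum: 5% + 29% + 8% + 6% = 48%.

48%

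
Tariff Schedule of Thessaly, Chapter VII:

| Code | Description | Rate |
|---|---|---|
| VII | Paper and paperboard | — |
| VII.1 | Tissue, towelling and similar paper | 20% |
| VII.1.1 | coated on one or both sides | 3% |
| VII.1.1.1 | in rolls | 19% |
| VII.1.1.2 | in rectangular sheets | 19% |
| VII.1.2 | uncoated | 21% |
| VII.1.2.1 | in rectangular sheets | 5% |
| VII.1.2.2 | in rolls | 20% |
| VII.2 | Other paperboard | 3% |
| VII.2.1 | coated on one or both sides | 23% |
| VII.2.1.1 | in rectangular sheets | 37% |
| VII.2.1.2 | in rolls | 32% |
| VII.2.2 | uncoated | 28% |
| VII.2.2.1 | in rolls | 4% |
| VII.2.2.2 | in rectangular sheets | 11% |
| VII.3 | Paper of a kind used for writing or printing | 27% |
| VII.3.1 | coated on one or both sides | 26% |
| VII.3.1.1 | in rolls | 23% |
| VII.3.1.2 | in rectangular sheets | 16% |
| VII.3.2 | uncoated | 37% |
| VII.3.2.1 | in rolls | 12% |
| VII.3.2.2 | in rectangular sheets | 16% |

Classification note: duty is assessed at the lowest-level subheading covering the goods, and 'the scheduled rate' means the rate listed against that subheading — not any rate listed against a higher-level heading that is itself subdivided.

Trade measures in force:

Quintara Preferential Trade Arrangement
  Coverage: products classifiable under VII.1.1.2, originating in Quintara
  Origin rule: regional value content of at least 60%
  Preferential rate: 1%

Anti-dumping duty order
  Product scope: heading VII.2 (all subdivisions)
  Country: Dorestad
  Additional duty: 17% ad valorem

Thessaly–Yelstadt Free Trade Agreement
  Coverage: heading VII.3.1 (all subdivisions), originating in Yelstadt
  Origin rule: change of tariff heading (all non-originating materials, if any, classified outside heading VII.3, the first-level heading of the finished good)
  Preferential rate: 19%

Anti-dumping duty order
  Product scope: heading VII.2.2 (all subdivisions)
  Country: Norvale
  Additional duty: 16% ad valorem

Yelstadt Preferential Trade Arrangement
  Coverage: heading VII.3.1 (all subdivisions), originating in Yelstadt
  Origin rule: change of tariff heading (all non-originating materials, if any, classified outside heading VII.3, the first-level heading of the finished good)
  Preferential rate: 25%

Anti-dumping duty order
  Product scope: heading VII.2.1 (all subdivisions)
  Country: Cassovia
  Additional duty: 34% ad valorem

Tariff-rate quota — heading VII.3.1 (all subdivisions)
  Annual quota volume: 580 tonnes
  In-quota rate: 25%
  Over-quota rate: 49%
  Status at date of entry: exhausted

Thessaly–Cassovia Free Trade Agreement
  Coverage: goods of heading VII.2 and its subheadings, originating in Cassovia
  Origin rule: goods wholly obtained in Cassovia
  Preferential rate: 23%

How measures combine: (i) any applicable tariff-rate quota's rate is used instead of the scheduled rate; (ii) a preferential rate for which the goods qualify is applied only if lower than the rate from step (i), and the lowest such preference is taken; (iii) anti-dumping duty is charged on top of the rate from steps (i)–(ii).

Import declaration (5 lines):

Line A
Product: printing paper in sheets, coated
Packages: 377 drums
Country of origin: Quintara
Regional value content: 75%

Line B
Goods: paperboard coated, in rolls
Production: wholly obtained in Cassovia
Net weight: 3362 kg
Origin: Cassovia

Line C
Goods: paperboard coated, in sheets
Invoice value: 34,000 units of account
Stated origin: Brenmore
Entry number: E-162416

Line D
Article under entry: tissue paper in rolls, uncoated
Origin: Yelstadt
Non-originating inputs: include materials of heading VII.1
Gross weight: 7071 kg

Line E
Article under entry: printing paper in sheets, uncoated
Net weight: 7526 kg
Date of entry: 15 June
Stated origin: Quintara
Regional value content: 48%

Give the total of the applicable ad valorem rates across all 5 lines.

Line A: printing paper → VII.3; coated → VII.3.1; in sheets → VII.3.1.2. Scheduled 16%. quota on VII.3.1 exhausted → over-quota 49%; Quintara agreement on VII.1.1.2: VII.3.1.2 not covered. → 49%.
Line B: paperboard → VII.2; coated → VII.2.1; in rolls → VII.2.1.2. Scheduled 32%. Cassovia agreement on VII.2: wholly obtained → 23% available; preferential 23%; anti-dumping (Cassovia, VII.2.1): +34%; total 23% + 34% = 57%. → 57%.
Line C: paperboard → VII.2; coated → VII.2.1; in sheets → VII.2.1.1. Scheduled 37%. No special measure applies. → 37%.
Line D: tissue paper → VII.1; uncoated → VII.1.2; in rolls → VII.1.2.2. Scheduled 20%. Yelstadt agreement on VII.3.1: VII.1.2.2 not covered; Yelstadt agreement on VII.3.1: VII.1.2.2 not covered. → 20%.
Line E: printing paper → VII.3; uncoated → VII.3.2; in sheets → VII.3.2.2. Scheduled 16%. Quintara agreement on VII.1.1.2: VII.3.2.2 not covered. → 16%.
Sum: 49% + 57% + 37% + 20% + 16% = 179%.

179%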